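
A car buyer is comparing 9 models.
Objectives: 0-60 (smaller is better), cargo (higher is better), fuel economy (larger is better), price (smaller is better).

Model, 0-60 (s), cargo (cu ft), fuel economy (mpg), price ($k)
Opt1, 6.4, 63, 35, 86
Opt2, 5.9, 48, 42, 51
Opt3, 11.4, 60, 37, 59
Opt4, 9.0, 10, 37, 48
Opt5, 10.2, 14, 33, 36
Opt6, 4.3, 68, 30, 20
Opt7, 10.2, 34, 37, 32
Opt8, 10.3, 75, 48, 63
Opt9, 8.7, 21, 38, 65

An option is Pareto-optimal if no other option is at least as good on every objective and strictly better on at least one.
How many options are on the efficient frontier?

Opt1: not dominated.
Opt2: not dominated.
Opt3: not dominated.
Opt4: not dominated.
Opt5: dominated by Opt7 (0-60 10.2≤10.2, cargo 34≥14, fuel economy 37≥33, price 32≤36).
Opt6: not dominated (best 0-60).
Opt7: not dominated.
Opt8: not dominated (best cargo).
Opt9: dominated by Opt2 (0-60 5.9≤8.7, cargo 48≥21, fuel economy 42≥38, price 51≤65).
Pareto-optimal: Opt1, Opt2, Opt3, Opt4, Opt6, Opt7, Opt8 → 7.

7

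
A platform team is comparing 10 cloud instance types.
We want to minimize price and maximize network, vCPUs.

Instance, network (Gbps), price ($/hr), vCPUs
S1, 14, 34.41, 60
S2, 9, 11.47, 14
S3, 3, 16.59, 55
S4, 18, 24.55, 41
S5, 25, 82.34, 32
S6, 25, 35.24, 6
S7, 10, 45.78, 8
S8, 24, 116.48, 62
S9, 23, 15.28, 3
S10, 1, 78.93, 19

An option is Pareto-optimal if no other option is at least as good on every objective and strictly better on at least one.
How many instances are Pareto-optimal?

8

S1: not dominated.
S2: not dominated (best price).
S3: not dominated.
S4: not dominated.
S5: not dominated.
S6: not dominated.
S7: dominated by S1 (network 14≥10, price 34.41≤45.78, vCPUs 60≥8).
S8: not dominated (best vCPUs).
S9: not dominated.
S10: dominated by S1 (network 14≥1, price 34.41≤78.93, vCPUs 60≥19).
Pareto-optimal: S1, S2, S3, S4, S5, S6, S8, S9 → 8.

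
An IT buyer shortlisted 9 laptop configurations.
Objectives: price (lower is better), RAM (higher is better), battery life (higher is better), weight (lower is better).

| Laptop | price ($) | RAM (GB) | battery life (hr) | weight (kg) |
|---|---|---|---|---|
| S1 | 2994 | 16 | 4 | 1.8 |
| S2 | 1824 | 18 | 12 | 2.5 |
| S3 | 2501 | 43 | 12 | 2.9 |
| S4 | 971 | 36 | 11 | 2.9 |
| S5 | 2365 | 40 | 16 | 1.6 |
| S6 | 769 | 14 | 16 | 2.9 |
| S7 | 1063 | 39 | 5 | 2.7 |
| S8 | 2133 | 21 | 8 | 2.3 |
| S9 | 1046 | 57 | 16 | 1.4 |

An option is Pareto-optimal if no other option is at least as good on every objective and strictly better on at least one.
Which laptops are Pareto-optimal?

S1: dominated by S5 (price 2365≤2994, RAM 40≥16, battery life 16≥4, weight 1.6≤1.8).
S2: dominated by S9 (price 1046≤1824, RAM 57≥18, battery life 16≥12, weight 1.4≤2.5).
S3: dominated by S9 (price 1046≤2501, RAM 57≥43, battery life 16≥12, weight 1.4≤2.9).
S4: not dominated.
S5: dominated by S9 (price 1046≤2365, RAM 57≥40, battery life 16≥16, weight 1.4≤1.6).
S6: not dominated (best price).
S7: dominated by S9 (price 1046≤1063, RAM 57≥39, battery life 16≥5, weight 1.4≤2.7).
S8: dominated by S9 (price 1046≤2133, RAM 57≥21, battery life 16≥8, weight 1.4≤2.3).
S9: not dominated (best RAM).

S4, S6, S9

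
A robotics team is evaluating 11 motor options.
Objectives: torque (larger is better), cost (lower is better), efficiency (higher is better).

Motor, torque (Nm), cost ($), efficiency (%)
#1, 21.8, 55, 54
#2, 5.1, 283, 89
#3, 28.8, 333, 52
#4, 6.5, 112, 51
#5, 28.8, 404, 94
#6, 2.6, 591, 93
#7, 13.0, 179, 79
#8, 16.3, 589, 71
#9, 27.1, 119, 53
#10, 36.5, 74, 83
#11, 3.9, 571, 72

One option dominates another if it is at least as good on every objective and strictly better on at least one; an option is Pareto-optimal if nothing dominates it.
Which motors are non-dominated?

#1, #2, #5, #10

#1: not dominated (best cost).
#2: not dominated.
#3: dominated by #10 (torque 36.5≥28.8, cost 74≤333, efficiency 83≥52).
#4: dominated by #1 (torque 21.8≥6.5, cost 55≤112, efficiency 54≥51).
#5: not dominated (best efficiency).
#6: dominated by #5 (torque 28.8≥2.6, cost 404≤591, efficiency 94≥93).
#7: dominated by #10 (torque 36.5≥13.0, cost 74≤179, efficiency 83≥79).
#8: dominated by #5 (torque 28.8≥16.3, cost 404≤589, efficiency 94≥71).
#9: dominated by #10 (torque 36.5≥27.1, cost 74≤119, efficiency 83≥53).
#10: not dominated (best torque).
#11: dominated by #2 (torque 5.1≥3.9, cost 283≤571, efficiency 89≥72).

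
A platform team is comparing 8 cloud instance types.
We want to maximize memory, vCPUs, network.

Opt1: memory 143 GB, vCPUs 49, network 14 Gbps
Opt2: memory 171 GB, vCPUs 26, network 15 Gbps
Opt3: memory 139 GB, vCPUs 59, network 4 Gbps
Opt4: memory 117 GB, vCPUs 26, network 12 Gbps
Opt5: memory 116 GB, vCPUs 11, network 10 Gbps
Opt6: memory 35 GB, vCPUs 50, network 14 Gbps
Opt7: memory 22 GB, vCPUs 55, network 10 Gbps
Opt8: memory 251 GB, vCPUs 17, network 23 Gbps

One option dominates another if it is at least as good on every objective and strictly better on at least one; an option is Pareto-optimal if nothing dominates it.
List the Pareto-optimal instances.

Opt1, Opt2, Opt3, Opt6, Opt7, Opt8

Opt1: not dominated.
Opt2: not dominated.
Opt3: not dominated (best vCPUs).
Opt4: dominated by Opt1 (memory 143≥117, vCPUs 49≥26, network 14≥12).
Opt5: dominated by Opt1 (memory 143≥116, vCPUs 49≥11, network 14≥10).
Opt6: not dominated.
Opt7: not dominated.
Opt8: not dominated (best memory).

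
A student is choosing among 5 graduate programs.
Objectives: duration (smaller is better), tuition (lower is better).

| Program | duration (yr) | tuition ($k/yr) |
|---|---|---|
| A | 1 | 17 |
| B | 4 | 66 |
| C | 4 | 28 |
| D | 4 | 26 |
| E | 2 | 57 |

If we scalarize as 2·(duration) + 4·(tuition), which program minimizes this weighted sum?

A

A: 2·1 + 4·17 = 70
B: 2·4 + 4·66 = 272
C: 2·4 + 4·28 = 120
D: 2·4 + 4·26 = 112
E: 2·2 + 4·57 = 232
Lowest: A at 70.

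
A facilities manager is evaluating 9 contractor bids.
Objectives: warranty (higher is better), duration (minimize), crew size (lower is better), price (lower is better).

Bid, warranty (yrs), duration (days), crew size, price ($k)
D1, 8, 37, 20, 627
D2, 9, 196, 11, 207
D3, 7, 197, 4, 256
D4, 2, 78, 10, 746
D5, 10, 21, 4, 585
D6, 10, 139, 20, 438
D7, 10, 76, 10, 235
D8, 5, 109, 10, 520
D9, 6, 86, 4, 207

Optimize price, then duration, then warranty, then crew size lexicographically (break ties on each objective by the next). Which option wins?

D9

First minimize price: best is 207, kept {D2, D9}.
Then minimize duration: best is 86, kept {D9}.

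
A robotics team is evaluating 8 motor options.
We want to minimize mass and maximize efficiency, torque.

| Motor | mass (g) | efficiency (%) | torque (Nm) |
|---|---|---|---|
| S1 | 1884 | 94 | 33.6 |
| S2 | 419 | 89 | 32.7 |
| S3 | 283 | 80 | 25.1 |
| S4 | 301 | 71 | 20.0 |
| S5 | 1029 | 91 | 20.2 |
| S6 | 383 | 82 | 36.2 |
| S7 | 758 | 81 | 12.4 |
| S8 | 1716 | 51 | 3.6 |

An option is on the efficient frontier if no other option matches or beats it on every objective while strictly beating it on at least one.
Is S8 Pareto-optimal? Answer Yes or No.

No

S2 vs S8: mass 419≤1716, efficiency 89≥51, torque 32.7≥3.6 — S2 is at least as good on every objective and strictly better on at least one, so S2 dominates S8.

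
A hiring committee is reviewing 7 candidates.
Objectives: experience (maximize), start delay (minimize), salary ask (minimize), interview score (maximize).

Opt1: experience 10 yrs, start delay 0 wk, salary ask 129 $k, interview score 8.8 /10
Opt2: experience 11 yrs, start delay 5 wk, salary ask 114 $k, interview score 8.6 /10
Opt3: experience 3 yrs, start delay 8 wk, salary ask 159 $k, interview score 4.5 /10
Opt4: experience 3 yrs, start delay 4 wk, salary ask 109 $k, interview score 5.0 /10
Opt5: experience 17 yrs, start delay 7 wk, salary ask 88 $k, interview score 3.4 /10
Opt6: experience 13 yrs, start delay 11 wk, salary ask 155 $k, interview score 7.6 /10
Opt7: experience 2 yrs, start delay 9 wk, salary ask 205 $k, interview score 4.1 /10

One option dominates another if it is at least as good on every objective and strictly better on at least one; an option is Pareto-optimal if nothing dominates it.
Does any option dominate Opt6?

Opt1: worse on experience (10 vs 13).
Opt2: worse on experience (11 vs 13).
Opt3: worse on experience (3 vs 13).
Opt4: worse on experience (3 vs 13).
Opt5: worse on interview score (3.4 vs 7.6).
Opt7: worse on experience (2 vs 13).
No option is at least as good as Opt6 on every objective and strictly better on one.

No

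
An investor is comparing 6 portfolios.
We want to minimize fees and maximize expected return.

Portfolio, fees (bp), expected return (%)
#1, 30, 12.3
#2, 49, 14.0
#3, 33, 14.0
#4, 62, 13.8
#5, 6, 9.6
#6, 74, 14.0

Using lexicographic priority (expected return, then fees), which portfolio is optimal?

First maximize expected return: best is 14.0, kept {#2, #3, #6}.
Then minimize fees: best is 33, kept {#3}.

#3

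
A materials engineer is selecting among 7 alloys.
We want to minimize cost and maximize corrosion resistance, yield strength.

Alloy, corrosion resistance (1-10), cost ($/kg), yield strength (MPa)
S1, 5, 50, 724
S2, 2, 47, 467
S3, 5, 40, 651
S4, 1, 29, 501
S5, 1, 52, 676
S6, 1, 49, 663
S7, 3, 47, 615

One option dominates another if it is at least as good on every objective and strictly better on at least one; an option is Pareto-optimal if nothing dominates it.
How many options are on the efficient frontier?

S1: not dominated (best yield strength).
S2: dominated by S3 (corrosion resistance 5≥2, cost 40≤47, yield strength 651≥467).
S3: not dominated.
S4: not dominated (best cost).
S5: dominated by S1 (corrosion resistance 5≥1, cost 50≤52, yield strength 724≥676).
S6: not dominated.
S7: dominated by S3 (corrosion resistance 5≥3, cost 40≤47, yield strength 651≥615).
Pareto-optimal: S1, S3, S4, S6 → 4.

4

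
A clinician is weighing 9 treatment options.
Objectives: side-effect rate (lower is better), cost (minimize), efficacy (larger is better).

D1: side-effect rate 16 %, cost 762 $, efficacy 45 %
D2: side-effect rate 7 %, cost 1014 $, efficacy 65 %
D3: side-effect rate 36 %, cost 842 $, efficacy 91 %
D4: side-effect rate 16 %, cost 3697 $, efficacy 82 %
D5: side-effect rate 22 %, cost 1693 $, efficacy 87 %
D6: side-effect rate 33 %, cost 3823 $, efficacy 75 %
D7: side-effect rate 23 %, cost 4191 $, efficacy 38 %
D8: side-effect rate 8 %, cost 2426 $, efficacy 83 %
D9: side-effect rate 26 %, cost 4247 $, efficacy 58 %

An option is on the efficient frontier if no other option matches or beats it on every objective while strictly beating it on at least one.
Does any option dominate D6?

D4 vs D6: side-effect rate 16≤33, cost 3697≤3823, efficacy 82≥75 — D4 is at least as good on every objective and strictly better on at least one, so D4 dominates D6.

Yes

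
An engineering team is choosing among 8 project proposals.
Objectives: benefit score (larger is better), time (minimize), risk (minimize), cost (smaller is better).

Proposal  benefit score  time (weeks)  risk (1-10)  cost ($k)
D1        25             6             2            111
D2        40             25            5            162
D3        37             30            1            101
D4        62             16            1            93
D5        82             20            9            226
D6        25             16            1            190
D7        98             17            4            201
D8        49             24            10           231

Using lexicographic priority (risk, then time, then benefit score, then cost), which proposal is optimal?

D4

First minimize risk: best is 1, kept {D3, D4, D6}.
Then minimize time: best is 16, kept {D4, D6}.
Then maximize benefit score: best is 62, kept {D4}.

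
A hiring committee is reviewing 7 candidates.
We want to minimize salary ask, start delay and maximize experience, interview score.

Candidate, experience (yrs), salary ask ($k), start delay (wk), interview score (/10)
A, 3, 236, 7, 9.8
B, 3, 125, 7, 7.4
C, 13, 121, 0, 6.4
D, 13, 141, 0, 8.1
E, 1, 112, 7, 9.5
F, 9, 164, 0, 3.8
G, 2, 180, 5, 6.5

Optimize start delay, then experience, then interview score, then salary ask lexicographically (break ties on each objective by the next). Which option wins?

D

First minimize start delay: best is 0, kept {C, D, F}.
Then maximize experience: best is 13, kept {C, D}.
Then maximize interview score: best is 8.1, kept {D}.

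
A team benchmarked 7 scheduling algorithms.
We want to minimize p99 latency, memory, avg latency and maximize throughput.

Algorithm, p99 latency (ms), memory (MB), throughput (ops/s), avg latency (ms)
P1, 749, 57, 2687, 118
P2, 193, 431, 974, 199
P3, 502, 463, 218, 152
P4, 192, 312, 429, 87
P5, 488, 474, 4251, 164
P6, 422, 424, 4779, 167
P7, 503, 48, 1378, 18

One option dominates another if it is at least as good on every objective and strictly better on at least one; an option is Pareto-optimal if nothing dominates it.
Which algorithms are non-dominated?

P1: not dominated.
P2: not dominated.
P3: dominated by P4 (p99 latency 192≤502, memory 312≤463, throughput 429≥218, avg latency 87≤152).
P4: not dominated (best p99 latency).
P5: not dominated.
P6: not dominated (best throughput).
P7: not dominated (best memory).

P1, P2, P4, P5, P6, P7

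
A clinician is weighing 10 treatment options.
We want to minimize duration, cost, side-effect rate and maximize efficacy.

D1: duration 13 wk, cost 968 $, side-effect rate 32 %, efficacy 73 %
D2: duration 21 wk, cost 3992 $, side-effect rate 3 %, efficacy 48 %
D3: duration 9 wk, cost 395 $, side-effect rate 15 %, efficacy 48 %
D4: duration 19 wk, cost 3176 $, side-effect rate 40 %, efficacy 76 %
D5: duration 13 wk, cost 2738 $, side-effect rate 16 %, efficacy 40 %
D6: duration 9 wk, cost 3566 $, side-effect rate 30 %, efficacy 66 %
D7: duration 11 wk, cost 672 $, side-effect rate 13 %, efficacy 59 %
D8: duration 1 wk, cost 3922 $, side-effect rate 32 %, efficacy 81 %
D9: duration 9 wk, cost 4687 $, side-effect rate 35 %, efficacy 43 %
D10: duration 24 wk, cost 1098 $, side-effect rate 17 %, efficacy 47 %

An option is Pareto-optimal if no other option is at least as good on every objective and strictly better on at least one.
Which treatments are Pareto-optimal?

D1: not dominated.
D2: not dominated (best side-effect rate).
D3: not dominated (best cost).
D4: not dominated.
D5: dominated by D3 (duration 9≤13, cost 395≤2738, side-effect rate 15≤16, efficacy 48≥40).
D6: not dominated.
D7: not dominated.
D8: not dominated (best duration).
D9: dominated by D3 (duration 9≤9, cost 395≤4687, side-effect rate 15≤35, efficacy 48≥43).
D10: dominated by D3 (duration 9≤24, cost 395≤1098, side-effect rate 15≤17, efficacy 48≥47).

D1, D2, D3, D4, D6, D7, D8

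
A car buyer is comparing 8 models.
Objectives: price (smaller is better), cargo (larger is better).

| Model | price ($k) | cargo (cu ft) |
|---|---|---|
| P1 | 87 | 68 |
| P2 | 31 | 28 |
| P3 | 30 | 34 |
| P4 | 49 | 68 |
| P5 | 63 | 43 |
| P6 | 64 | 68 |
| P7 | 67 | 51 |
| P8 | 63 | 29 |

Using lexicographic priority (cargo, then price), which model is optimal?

First maximize cargo: best is 68, kept {P1, P4, P6}.
Then minimize price: best is 49, kept {P4}.

P4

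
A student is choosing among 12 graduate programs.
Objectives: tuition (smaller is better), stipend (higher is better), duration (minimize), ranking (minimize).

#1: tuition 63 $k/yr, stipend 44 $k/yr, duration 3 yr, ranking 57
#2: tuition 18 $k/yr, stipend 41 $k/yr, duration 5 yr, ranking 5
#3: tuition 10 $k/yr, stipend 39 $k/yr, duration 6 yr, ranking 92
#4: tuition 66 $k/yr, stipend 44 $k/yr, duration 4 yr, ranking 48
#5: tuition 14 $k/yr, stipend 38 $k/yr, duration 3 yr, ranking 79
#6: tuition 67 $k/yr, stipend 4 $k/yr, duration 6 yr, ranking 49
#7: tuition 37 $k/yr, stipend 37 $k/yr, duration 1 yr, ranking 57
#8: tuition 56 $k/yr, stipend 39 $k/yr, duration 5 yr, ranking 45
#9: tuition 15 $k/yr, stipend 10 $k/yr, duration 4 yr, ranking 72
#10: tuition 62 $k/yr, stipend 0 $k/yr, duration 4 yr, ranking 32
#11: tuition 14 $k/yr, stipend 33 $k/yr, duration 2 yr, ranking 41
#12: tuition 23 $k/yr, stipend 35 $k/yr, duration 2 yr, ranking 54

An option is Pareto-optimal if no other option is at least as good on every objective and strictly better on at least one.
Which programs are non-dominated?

#1, #2, #3, #4, #5, #7, #10, #11, #12

#1: not dominated.
#2: not dominated (best ranking).
#3: not dominated (best tuition).
#4: not dominated.
#5: not dominated.
#6: dominated by #2 (tuition 18≤67, stipend 41≥4, duration 5≤6, ranking 5≤49).
#7: not dominated (best duration).
#8: dominated by #2 (tuition 18≤56, stipend 41≥39, duration 5≤5, ranking 5≤45).
#9: dominated by #11 (tuition 14≤15, stipend 33≥10, duration 2≤4, ranking 41≤72).
#10: not dominated.
#11: not dominated.
#12: not dominated.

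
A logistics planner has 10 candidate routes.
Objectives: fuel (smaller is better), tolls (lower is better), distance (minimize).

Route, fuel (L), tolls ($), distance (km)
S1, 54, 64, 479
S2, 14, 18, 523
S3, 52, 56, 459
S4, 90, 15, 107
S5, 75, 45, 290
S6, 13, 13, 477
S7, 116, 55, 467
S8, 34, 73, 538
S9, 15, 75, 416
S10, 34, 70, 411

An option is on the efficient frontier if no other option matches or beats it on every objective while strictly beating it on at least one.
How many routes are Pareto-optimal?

6

S1: dominated by S3 (fuel 52≤54, tolls 56≤64, distance 459≤479).
S2: dominated by S6 (fuel 13≤14, tolls 13≤18, distance 477≤523).
S3: not dominated.
S4: not dominated (best distance).
S5: not dominated.
S6: not dominated (best fuel).
S7: dominated by S4 (fuel 90≤116, tolls 15≤55, distance 107≤467).
S8: dominated by S2 (fuel 14≤34, tolls 18≤73, distance 523≤538).
S9: not dominated.
S10: not dominated.
Pareto-optimal: S3, S4, S5, S6, S9, S10 → 6.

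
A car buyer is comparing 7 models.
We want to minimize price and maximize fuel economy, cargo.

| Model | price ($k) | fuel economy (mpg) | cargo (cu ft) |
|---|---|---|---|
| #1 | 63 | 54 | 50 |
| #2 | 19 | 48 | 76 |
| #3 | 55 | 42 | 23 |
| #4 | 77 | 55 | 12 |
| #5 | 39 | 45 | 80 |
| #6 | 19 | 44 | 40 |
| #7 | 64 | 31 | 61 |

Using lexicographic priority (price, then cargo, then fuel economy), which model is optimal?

First minimize price: best is 19, kept {#2, #6}.
Then maximize cargo: best is 76, kept {#2}.

#2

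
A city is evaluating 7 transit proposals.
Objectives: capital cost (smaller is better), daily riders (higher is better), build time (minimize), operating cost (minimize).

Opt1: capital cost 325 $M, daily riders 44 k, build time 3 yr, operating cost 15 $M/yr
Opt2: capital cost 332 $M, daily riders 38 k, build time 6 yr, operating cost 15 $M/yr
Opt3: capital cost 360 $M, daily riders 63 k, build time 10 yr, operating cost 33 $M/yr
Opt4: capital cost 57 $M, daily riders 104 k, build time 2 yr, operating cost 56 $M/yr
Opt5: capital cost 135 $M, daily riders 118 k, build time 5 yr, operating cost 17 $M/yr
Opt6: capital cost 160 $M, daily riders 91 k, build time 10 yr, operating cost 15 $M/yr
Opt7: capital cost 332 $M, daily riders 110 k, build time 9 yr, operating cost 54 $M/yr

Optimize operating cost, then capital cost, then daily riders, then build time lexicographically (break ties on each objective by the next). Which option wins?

First minimize operating cost: best is 15, kept {Opt1, Opt2, Opt6}.
Then minimize capital cost: best is 160, kept {Opt6}.

Opt6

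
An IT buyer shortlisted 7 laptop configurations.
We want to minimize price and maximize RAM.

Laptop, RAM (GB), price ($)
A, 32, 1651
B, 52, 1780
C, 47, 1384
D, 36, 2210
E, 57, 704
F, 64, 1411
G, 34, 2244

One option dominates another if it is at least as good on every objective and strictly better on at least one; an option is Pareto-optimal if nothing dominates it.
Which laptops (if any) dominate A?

C: RAM 47≥32, price 1384≤1651 — dominates A.
E: RAM 57≥32, price 704≤1651 — dominates A.
F: RAM 64≥32, price 1411≤1651 — dominates A.
Others (B, D, G) are each worse than A on at least one objective.

C, E, F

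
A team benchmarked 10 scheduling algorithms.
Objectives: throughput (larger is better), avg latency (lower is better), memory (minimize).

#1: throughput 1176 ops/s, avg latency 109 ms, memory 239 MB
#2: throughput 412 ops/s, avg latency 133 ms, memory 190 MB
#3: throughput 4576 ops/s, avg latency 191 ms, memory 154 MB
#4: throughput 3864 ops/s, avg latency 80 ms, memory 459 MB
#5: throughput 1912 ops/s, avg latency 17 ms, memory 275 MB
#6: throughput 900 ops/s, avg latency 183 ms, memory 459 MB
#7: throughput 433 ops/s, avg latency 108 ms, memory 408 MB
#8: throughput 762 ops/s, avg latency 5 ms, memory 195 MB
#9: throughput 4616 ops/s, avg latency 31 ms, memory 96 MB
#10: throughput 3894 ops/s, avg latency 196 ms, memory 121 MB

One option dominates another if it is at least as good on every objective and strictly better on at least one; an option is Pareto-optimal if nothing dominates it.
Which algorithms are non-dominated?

#1: dominated by #9 (throughput 4616≥1176, avg latency 31≤109, memory 96≤239).
#2: dominated by #9 (throughput 4616≥412, avg latency 31≤133, memory 96≤190).
#3: dominated by #9 (throughput 4616≥4576, avg latency 31≤191, memory 96≤154).
#4: dominated by #9 (throughput 4616≥3864, avg latency 31≤80, memory 96≤459).
#5: not dominated.
#6: dominated by #1 (throughput 1176≥900, avg latency 109≤183, memory 239≤459).
#7: dominated by #5 (throughput 1912≥433, avg latency 17≤108, memory 275≤408).
#8: not dominated (best avg latency).
#9: not dominated (best throughput).
#10: dominated by #9 (throughput 4616≥3894, avg latency 31≤196, memory 96≤121).

#5, #8, #9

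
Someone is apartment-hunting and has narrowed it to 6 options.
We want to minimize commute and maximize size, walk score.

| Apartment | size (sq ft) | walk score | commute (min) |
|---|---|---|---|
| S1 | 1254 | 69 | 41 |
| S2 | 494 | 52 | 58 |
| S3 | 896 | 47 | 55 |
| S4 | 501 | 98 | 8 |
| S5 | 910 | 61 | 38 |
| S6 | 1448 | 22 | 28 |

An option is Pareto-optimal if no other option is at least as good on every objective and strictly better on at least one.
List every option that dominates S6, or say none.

S1: worse on size (1254 vs 1448).
S2: worse on size (494 vs 1448).
S3: worse on size (896 vs 1448).
S4: worse on size (501 vs 1448).
S5: worse on size (910 vs 1448).
No option dominates S6.

none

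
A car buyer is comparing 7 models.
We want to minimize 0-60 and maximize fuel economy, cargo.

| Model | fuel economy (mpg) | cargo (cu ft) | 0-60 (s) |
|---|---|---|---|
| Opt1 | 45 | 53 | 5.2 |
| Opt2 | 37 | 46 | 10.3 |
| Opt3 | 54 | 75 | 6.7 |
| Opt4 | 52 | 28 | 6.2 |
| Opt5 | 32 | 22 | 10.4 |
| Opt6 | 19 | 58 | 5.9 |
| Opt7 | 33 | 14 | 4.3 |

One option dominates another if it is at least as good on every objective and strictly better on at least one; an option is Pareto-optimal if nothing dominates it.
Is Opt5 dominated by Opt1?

Opt1 vs Opt5: fuel economy 45≥32, cargo 53≥22, 0-60 5.2≤10.4 — Opt1 is at least as good on every objective with at least one strict improvement.

Yes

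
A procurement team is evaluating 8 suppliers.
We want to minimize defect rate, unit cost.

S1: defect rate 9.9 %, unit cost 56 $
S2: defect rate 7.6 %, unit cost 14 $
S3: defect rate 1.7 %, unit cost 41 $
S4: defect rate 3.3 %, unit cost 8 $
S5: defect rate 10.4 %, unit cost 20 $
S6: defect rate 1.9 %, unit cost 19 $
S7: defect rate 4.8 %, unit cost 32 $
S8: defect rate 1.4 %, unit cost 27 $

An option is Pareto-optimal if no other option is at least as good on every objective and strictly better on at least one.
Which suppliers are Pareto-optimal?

S4, S6, S8

S1: dominated by S2 (defect rate 7.6≤9.9, unit cost 14≤56).
S2: dominated by S4 (defect rate 3.3≤7.6, unit cost 8≤14).
S3: dominated by S8 (defect rate 1.4≤1.7, unit cost 27≤41).
S4: not dominated (best unit cost).
S5: dominated by S2 (defect rate 7.6≤10.4, unit cost 14≤20).
S6: not dominated.
S7: dominated by S4 (defect rate 3.3≤4.8, unit cost 8≤32).
S8: not dominated (best defect rate).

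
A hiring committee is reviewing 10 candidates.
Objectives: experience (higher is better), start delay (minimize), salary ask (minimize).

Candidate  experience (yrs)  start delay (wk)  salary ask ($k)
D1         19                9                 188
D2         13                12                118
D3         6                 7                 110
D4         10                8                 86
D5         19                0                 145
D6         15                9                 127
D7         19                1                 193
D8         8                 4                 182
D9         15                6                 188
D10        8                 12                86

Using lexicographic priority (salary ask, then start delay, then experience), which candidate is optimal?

D4

First minimize salary ask: best is 86, kept {D4, D10}.
Then minimize start delay: best is 8, kept {D4}.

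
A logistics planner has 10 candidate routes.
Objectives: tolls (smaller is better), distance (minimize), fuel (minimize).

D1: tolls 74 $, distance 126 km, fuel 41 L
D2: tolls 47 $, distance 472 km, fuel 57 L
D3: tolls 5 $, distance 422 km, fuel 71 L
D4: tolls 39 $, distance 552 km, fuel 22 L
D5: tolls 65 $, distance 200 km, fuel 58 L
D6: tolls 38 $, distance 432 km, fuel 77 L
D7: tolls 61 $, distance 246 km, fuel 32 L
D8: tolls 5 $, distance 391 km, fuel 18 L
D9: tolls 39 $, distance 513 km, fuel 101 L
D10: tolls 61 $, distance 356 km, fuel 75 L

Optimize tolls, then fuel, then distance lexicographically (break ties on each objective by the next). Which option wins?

D8

First minimize tolls: best is 5, kept {D3, D8}.
Then minimize fuel: best is 18, kept {D8}.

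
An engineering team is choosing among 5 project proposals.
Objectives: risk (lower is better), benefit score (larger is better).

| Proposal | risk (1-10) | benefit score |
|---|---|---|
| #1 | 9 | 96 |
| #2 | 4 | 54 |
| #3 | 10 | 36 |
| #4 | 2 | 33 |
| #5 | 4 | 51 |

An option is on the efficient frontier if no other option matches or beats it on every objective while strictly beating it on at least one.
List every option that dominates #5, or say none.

#2

#2: risk 4≤4, benefit score 54≥51 — dominates #5.
Others (#1, #3, #4) are each worse than #5 on at least one objective.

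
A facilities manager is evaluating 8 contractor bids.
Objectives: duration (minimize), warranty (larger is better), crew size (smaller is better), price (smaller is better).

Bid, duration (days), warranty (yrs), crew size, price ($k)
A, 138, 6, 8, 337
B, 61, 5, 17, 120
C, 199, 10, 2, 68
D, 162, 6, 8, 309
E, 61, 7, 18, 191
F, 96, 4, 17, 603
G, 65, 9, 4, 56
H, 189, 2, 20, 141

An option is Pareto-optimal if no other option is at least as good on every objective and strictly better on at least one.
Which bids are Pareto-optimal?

A: dominated by G (duration 65≤138, warranty 9≥6, crew size 4≤8, price 56≤337).
B: not dominated.
C: not dominated (best warranty).
D: dominated by G (duration 65≤162, warranty 9≥6, crew size 4≤8, price 56≤309).
E: not dominated.
F: dominated by B (duration 61≤96, warranty 5≥4, crew size 17≤17, price 120≤603).
G: not dominated (best price).
H: dominated by B (duration 61≤189, warranty 5≥2, crew size 17≤20, price 120≤141).

B, C, E, G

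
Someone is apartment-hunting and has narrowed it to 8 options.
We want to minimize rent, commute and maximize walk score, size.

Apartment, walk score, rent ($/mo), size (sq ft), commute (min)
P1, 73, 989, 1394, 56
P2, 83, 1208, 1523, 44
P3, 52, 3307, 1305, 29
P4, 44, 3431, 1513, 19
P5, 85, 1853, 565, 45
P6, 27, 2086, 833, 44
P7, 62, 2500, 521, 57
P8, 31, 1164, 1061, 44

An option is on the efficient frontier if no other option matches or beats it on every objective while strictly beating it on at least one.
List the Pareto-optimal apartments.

P1, P2, P3, P4, P5, P8

P1: not dominated (best rent).
P2: not dominated (best size).
P3: not dominated.
P4: not dominated (best commute).
P5: not dominated (best walk score).
P6: dominated by P2 (walk score 83≥27, rent 1208≤2086, size 1523≥833, commute 44≤44).
P7: dominated by P1 (walk score 73≥62, rent 989≤2500, size 1394≥521, commute 56≤57).
P8: not dominated.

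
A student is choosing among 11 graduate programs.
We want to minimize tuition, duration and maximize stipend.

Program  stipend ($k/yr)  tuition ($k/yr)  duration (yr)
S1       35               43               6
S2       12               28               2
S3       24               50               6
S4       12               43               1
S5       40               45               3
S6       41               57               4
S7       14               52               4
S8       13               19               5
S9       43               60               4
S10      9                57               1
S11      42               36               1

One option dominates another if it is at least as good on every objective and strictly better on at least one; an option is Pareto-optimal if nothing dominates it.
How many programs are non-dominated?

4

S1: dominated by S11 (stipend 42≥35, tuition 36≤43, duration 1≤6).
S2: not dominated.
S3: dominated by S1 (stipend 35≥24, tuition 43≤50, duration 6≤6).
S4: dominated by S11 (stipend 42≥12, tuition 36≤43, duration 1≤1).
S5: dominated by S11 (stipend 42≥40, tuition 36≤45, duration 1≤3).
S6: dominated by S11 (stipend 42≥41, tuition 36≤57, duration 1≤4).
S7: dominated by S5 (stipend 40≥14, tuition 45≤52, duration 3≤4).
S8: not dominated (best tuition).
S9: not dominated (best stipend).
S10: dominated by S4 (stipend 12≥9, tuition 43≤57, duration 1≤1).
S11: not dominated.
Pareto-optimal: S2, S8, S9, S11 → 4.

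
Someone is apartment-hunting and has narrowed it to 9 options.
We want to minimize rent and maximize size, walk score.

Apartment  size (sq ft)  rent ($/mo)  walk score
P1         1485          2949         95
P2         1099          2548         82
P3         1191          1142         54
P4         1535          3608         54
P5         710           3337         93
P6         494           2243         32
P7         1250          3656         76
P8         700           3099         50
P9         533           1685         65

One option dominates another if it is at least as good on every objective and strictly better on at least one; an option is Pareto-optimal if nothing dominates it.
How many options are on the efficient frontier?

P1: not dominated (best walk score).
P2: not dominated.
P3: not dominated (best rent).
P4: not dominated (best size).
P5: dominated by P1 (size 1485≥710, rent 2949≤3337, walk score 95≥93).
P6: dominated by P3 (size 1191≥494, rent 1142≤2243, walk score 54≥32).
P7: dominated by P1 (size 1485≥1250, rent 2949≤3656, walk score 95≥76).
P8: dominated by P1 (size 1485≥700, rent 2949≤3099, walk score 95≥50).
P9: not dominated.
Pareto-optimal: P1, P2, P3, P4, P9 → 5.

5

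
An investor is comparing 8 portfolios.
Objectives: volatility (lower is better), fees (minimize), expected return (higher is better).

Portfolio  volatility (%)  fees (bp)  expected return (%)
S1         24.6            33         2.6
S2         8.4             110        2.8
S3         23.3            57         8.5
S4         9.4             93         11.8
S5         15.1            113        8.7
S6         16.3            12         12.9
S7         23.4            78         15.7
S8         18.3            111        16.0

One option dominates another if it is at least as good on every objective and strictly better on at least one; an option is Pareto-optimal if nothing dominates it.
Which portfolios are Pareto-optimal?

S2, S4, S6, S7, S8

S1: dominated by S6 (volatility 16.3≤24.6, fees 12≤33, expected return 12.9≥2.6).
S2: not dominated (best volatility).
S3: dominated by S6 (volatility 16.3≤23.3, fees 12≤57, expected return 12.9≥8.5).
S4: not dominated.
S5: dominated by S4 (volatility 9.4≤15.1, fees 93≤113, expected return 11.8≥8.7).
S6: not dominated (best fees).
S7: not dominated.
S8: not dominated (best expected return).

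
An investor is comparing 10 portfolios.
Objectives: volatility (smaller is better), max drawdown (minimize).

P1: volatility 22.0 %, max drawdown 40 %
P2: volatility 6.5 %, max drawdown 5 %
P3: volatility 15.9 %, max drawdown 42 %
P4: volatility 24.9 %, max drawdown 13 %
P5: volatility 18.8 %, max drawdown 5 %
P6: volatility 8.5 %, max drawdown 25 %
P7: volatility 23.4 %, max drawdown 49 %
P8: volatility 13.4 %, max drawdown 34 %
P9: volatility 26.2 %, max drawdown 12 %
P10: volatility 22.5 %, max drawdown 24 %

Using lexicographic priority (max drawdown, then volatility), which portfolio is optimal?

First minimize max drawdown: best is 5, kept {P2, P5}.
Then minimize volatility: best is 6.5, kept {P2}.

P2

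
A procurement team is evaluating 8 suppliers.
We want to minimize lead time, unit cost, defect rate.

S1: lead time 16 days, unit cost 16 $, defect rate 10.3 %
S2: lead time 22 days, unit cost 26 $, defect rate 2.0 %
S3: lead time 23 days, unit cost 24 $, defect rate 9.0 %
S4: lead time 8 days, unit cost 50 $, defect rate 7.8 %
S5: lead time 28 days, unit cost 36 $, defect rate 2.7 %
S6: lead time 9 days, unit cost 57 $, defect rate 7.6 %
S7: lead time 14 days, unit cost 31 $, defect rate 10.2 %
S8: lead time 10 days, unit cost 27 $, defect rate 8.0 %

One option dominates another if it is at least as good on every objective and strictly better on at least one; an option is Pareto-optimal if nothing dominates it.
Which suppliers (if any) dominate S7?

S8: lead time 10≤14, unit cost 27≤31, defect rate 8.0≤10.2 — dominates S7.
Others (S1, S2, S3, S4, S5, S6) are each worse than S7 on at least one objective.

S8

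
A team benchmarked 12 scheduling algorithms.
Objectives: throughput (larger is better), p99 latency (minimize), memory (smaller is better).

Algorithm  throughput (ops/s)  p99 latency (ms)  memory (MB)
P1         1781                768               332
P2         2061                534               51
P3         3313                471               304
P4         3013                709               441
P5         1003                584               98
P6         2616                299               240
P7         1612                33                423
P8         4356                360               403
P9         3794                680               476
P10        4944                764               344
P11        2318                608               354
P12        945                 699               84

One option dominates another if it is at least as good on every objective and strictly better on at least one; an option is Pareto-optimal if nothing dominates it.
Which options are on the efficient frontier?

P2, P3, P6, P7, P8, P10

P1: dominated by P2 (throughput 2061≥1781, p99 latency 534≤768, memory 51≤332).
P2: not dominated (best memory).
P3: not dominated.
P4: dominated by P3 (throughput 3313≥3013, p99 latency 471≤709, memory 304≤441).
P5: dominated by P2 (throughput 2061≥1003, p99 latency 534≤584, memory 51≤98).
P6: not dominated.
P7: not dominated (best p99 latency).
P8: not dominated.
P9: dominated by P8 (throughput 4356≥3794, p99 latency 360≤680, memory 403≤476).
P10: not dominated (best throughput).
P11: dominated by P3 (throughput 3313≥2318, p99 latency 471≤608, memory 304≤354).
P12: dominated by P2 (throughput 2061≥945, p99 latency 534≤699, memory 51≤84).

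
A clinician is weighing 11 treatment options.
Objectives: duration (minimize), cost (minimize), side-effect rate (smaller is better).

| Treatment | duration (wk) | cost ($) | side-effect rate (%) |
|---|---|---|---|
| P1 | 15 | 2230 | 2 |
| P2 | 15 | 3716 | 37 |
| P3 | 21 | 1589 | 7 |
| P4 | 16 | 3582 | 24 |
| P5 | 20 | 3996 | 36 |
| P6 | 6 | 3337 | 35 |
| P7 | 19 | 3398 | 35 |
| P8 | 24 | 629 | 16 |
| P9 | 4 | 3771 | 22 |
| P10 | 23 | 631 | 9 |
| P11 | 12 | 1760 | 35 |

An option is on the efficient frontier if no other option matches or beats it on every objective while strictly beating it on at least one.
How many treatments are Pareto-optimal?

P1: not dominated (best side-effect rate).
P2: dominated by P1 (duration 15≤15, cost 2230≤3716, side-effect rate 2≤37).
P3: not dominated.
P4: dominated by P1 (duration 15≤16, cost 2230≤3582, side-effect rate 2≤24).
P5: dominated by P1 (duration 15≤20, cost 2230≤3996, side-effect rate 2≤36).
P6: not dominated.
P7: dominated by P1 (duration 15≤19, cost 2230≤3398, side-effect rate 2≤35).
P8: not dominated (best cost).
P9: not dominated (best duration).
P10: not dominated.
P11: not dominated.
Pareto-optimal: P1, P3, P6, P8, P9, P10, P11 → 7.

7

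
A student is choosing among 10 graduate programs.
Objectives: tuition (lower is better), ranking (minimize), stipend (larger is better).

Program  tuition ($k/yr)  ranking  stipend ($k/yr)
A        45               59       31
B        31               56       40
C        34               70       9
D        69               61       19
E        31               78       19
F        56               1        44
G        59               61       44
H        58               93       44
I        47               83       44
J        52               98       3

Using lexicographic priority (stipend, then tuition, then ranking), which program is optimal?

I

First maximize stipend: best is 44, kept {F, G, H, I}.
Then minimize tuition: best is 47, kept {I}.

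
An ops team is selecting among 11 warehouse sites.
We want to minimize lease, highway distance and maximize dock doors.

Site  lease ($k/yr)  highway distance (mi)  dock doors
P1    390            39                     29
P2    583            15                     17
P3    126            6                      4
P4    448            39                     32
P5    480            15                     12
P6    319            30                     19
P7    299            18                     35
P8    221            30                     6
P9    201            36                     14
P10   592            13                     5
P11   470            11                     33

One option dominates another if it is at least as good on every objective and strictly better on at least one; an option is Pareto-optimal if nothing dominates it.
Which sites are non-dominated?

P3, P7, P8, P9, P11

P1: dominated by P7 (lease 299≤390, highway distance 18≤39, dock doors 35≥29).
P2: dominated by P11 (lease 470≤583, highway distance 11≤15, dock doors 33≥17).
P3: not dominated (best lease).
P4: dominated by P7 (lease 299≤448, highway distance 18≤39, dock doors 35≥32).
P5: dominated by P11 (lease 470≤480, highway distance 11≤15, dock doors 33≥12).
P6: dominated by P7 (lease 299≤319, highway distance 18≤30, dock doors 35≥19).
P7: not dominated (best dock doors).
P8: not dominated.
P9: not dominated.
P10: dominated by P11 (lease 470≤592, highway distance 11≤13, dock doors 33≥5).
P11: not dominated.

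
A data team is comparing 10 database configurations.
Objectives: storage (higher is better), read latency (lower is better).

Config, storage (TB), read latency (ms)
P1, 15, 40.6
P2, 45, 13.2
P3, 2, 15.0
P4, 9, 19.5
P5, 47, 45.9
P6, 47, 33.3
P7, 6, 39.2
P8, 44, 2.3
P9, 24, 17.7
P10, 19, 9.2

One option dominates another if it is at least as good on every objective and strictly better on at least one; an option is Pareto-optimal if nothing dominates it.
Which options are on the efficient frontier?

P2, P6, P8

P1: dominated by P2 (storage 45≥15, read latency 13.2≤40.6).
P2: not dominated.
P3: dominated by P2 (storage 45≥2, read latency 13.2≤15.0).
P4: dominated by P2 (storage 45≥9, read latency 13.2≤19.5).
P5: dominated by P6 (storage 47≥47, read latency 33.3≤45.9).
P6: not dominated.
P7: dominated by P2 (storage 45≥6, read latency 13.2≤39.2).
P8: not dominated (best read latency).
P9: dominated by P2 (storage 45≥24, read latency 13.2≤17.7).
P10: dominated by P8 (storage 44≥19, read latency 2.3≤9.2).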